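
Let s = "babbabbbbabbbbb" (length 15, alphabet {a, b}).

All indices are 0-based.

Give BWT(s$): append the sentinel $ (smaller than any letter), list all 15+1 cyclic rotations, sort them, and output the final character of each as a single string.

bbbbb$bbbabbbbaa

rank  rotation          last
    0  $babbabbbbabbbbb  b
    1  abbabbbbabbbbb$b  b
    2  abbbbabbbbb$babb  b
    3  abbbbb$babbabbbb  b
    4  b$babbabbbbabbbb  b
    5  babbabbbbabbbbb$  $
    6  babbbbabbbbb$bab  b
    7  babbbbb$babbabbb  b
    8  bb$babbabbbbabbb  b
    9  bbabbbbabbbbb$ba  a
   10  bbabbbbb$babbabb  b
   11  bbb$babbabbbbabb  b
   12  bbbabbbbb$babbab  b
   13  bbbb$babbabbbbab  b
   14  bbbbabbbbb$babba  a
   15  bbbbb$babbabbbba  a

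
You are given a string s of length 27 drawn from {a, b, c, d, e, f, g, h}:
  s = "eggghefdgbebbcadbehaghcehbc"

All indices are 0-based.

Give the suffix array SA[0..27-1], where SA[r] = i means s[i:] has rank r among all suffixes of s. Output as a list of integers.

rank→(start, suffix):
  0 → (14, 'adbehaghcehbc')
  1 → (19, 'aghcehbc')
  2 → (11, 'bbcadbehaghcehbc')
  3 → (25, 'bc')
  4 → (12, 'bcadbehaghcehbc')
  5 → (9, 'bebbcadbehaghcehbc')
  6 → (16, 'behaghcehbc')
  7 → (26, 'c')
  8 → (13, 'cadbehaghcehbc')
  9 → (22, 'cehbc')
  10 → (15, 'dbehaghcehbc')
  11 → (7, 'dgbebbcadbehaghcehbc')
  12 → (10, 'ebbcadbehaghcehbc')
  13 → (5, 'efdgbebbcadbehaghcehbc')
  14 → (0, 'eggghefdgbebbcadbehaghcehbc')
  15 → (17, 'ehaghcehbc')
  16 → (23, 'ehbc')
  17 → (6, 'fdgbebbcadbehaghcehbc')
  18 → (8, 'gbebbcadbehaghcehbc')
  19 → (1, 'ggghefdgbebbcadbehaghcehbc')
  20 → (2, 'gghefdgbebbcadbehaghcehbc')
  21 → (20, 'ghcehbc')
  22 → (3, 'ghefdgbebbcadbehaghcehbc')
  23 → (18, 'haghcehbc')
  24 → (24, 'hbc')
  25 → (21, 'hcehbc')
  26 → (4, 'hefdgbebbcadbehaghcehbc')

[14, 19, 11, 25, 12, 9, 16, 26, 13, 22, 15, 7, 10, 5, 0, 17, 23, 6, 8, 1, 2, 20, 3, 18, 24, 21, 4]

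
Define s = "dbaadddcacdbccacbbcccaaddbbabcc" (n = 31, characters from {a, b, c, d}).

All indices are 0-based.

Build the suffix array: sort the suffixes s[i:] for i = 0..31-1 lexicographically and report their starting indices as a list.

[21, 2, 27, 14, 8, 22, 3, 1, 26, 25, 16, 28, 11, 17, 30, 20, 13, 7, 15, 29, 19, 12, 18, 9, 0, 24, 10, 6, 23, 5, 4]

rank→(start, suffix):
  0 → (21, 'aaddbbabcc')
  1 → (2, 'aadddcacdbccacbbcccaaddbbabcc')
  2 → (27, 'abcc')
  3 → (14, 'acbbcccaaddbbabcc')
  4 → (8, 'acdbccacbbcccaaddbbabcc')
  5 → (22, 'addbbabcc')
  6 → (3, 'adddcacdbccacbbcccaaddbbabcc')
  7 → (1, 'baadddcacdbccacbbcccaaddbbabcc')
  8 → (26, 'babcc')
  9 → (25, 'bbabcc')
  10 → (16, 'bbcccaaddbbabcc')
  11 → (28, 'bcc')
  12 → (11, 'bccacbbcccaaddbbabcc')
  13 → (17, 'bcccaaddbbabcc')
  14 → (30, 'c')
  15 → (20, 'caaddbbabcc')
  16 → (13, 'cacbbcccaaddbbabcc')
  17 → (7, 'cacdbccacbbcccaaddbbabcc')
  18 → (15, 'cbbcccaaddbbabcc')
  19 → (29, 'cc')
  20 → (19, 'ccaaddbbabcc')
  21 → (12, 'ccacbbcccaaddbbabcc')
  22 → (18, 'cccaaddbbabcc')
  23 → (9, 'cdbccacbbcccaaddbbabcc')
  24 → (0, 'dbaadddcacdbccacbbcccaaddbbabcc')
  25 → (24, 'dbbabcc')
  26 → (10, 'dbccacbbcccaaddbbabcc')
  27 → (6, 'dcacdbccacbbcccaaddbbabcc')
  28 → (23, 'ddbbabcc')
  29 → (5, 'ddcacdbccacbbcccaaddbbabcc')
  30 → (4, 'dddcacdbccacbbcccaaddbbabcc')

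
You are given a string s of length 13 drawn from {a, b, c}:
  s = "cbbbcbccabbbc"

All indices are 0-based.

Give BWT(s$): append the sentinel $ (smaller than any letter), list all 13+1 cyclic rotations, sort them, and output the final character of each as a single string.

ccacbbbbcbc$bb

rank  rotation        last
    0  $cbbbcbccabbbc  c
    1  abbbc$cbbbcbcc  c
    2  bbbc$cbbbcbcca  a
    3  bbbcbccabbbc$c  c
    4  bbc$cbbbcbccab  b
    5  bbcbccabbbc$cb  b
    6  bc$cbbbcbccabb  b
    7  bcbccabbbc$cbb  b
    8  bccabbbc$cbbbc  c
    9  c$cbbbcbccabbb  b
   10  cabbbc$cbbbcbc  c
   11  cbbbcbccabbbc$  $
   12  cbccabbbc$cbbb  b
   13  ccabbbc$cbbbcb  b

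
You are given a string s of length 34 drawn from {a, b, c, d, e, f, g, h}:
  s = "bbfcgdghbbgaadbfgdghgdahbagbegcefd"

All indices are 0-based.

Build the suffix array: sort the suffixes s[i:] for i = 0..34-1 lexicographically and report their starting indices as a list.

sorted suffixes:
  #0 SA[0]=11  'aadbfgdghgdahbagbegcefd'
  #1 SA[1]=12  'adbfgdghgdahbagbegcefd'
  #2 SA[2]=25  'agbegcefd'
  #3 SA[3]=22  'ahbagbegcefd'
  #4 SA[4]=24  'bagbegcefd'
  #5 SA[5]=0  'bbfcgdghbbgaadbfgdghgdahbagbegcefd'
  #6 SA[6]=8  'bbgaadbfgdghgdahbagbegcefd'
  #7 SA[7]=27  'begcefd'
  #8 SA[8]=1  'bfcgdghbbgaadbfgdghgdahbagbegcefd'
  #9 SA[9]=14  'bfgdghgdahbagbegcefd'
  #10 SA[10]=9  'bgaadbfgdghgdahbagbegcefd'
  #11 SA[11]=30  'cefd'
  #12 SA[12]=3  'cgdghbbgaadbfgdghgdahbagbegcefd'
  #13 SA[13]=33  'd'
  #14 SA[14]=21  'dahbagbegcefd'
  #15 SA[15]=13  'dbfgdghgdahbagbegcefd'
  #16 SA[16]=5  'dghbbgaadbfgdghgdahbagbegcefd'
  #17 SA[17]=17  'dghgdahbagbegcefd'
  #18 SA[18]=31  'efd'
  #19 SA[19]=28  'egcefd'
  #20 SA[20]=2  'fcgdghbbgaadbfgdghgdahbagbegcefd'
  #21 SA[21]=32  'fd'
  #22 SA[22]=15  'fgdghgdahbagbegcefd'
  #23 SA[23]=10  'gaadbfgdghgdahbagbegcefd'
  #24 SA[24]=26  'gbegcefd'
  #25 SA[25]=29  'gcefd'
  #26 SA[26]=20  'gdahbagbegcefd'
  #27 SA[27]=4  'gdghbbgaadbfgdghgdahbagbegcefd'
  #28 SA[28]=16  'gdghgdahbagbegcefd'
  #29 SA[29]=6  'ghbbgaadbfgdghgdahbagbegcefd'
  #30 SA[30]=18  'ghgdahbagbegcefd'
  #31 SA[31]=23  'hbagbegcefd'
  #32 SA[32]=7  'hbbgaadbfgdghgdahbagbegcefd'
  #33 SA[33]=19  'hgdahbagbegcefd'

[11, 12, 25, 22, 24, 0, 8, 27, 1, 14, 9, 30, 3, 33, 21, 13, 5, 17, 31, 28, 2, 32, 15, 10, 26, 29, 20, 4, 16, 6, 18, 23, 7, 19]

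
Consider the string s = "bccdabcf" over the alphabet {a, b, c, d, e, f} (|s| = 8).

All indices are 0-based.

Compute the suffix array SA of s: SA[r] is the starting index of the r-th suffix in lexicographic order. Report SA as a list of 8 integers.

sorted suffixes:
  #0 SA[0]=4  'abcf'
  #1 SA[1]=0  'bccdabcf'
  #2 SA[2]=5  'bcf'
  #3 SA[3]=1  'ccdabcf'
  #4 SA[4]=2  'cdabcf'
  #5 SA[5]=6  'cf'
  #6 SA[6]=3  'dabcf'
  #7 SA[7]=7  'f'

[4, 0, 5, 1, 2, 6, 3, 7]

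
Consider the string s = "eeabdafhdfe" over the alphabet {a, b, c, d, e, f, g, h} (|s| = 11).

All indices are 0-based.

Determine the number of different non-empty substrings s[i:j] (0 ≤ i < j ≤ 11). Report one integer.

61

rank→(start, suffix):
  0 → (2, 'abdafhdfe')
  1 → (5, 'afhdfe')
  2 → (3, 'bdafhdfe')
  3 → (4, 'dafhdfe')
  4 → (8, 'dfe')
  5 → (10, 'e')
  6 → (1, 'eabdafhdfe')
  7 → (0, 'eeabdafhdfe')
  8 → (9, 'fe')
  9 → (6, 'fhdfe')
  10 → (7, 'hdfe')

SA = [2, 5, 3, 4, 8, 10, 1, 0, 9, 6, 7]
rank  pair      lcp
   1  s[2:],s[5:]  1  'a'
   2  s[5:],s[3:]  0  ''
   3  s[3:],s[4:]  0  ''
   4  s[4:],s[8:]  1  'd'
   5  s[8:],s[10:]  0  ''
   6  s[10:],s[1:]  1  'e'
   7  s[1:],s[0:]  1  'e'
   8  s[0:],s[9:]  0  ''
   9  s[9:],s[6:]  1  'f'
  10  s[6:],s[7:]  0  ''

n(n+1)/2 = 11·12/2 = 66
Σ LCP = 0 + 1 + 0 + 0 + 1 + 0 + 1 + 1 + 0 + 1 + 0 = 5
distinct = 66 − 5 = 61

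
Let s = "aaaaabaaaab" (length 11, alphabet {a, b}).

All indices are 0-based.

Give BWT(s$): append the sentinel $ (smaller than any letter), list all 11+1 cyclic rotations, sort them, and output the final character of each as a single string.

b$baaaaaaaaa

rank  rotation      last
    0  $aaaaabaaaab  b
    1  aaaaabaaaab$  $
    2  aaaab$aaaaab  b
    3  aaaabaaaab$a  a
    4  aaab$aaaaaba  a
    5  aaabaaaab$aa  a
    6  aab$aaaaabaa  a
    7  aabaaaab$aaa  a
    8  ab$aaaaabaaa  a
    9  abaaaab$aaaa  a
   10  b$aaaaabaaaa  a
   11  baaaab$aaaaa  a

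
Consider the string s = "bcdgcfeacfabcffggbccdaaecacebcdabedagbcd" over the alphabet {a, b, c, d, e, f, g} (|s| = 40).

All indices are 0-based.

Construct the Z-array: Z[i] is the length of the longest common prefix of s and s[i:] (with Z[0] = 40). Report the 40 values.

Z[0]=40
i=1: fresh scan; Z[1]=0
i=2: fresh scan; Z[2]=0
i=3: fresh scan; Z[3]=0
i=4: fresh scan; Z[4]=0
i=5: fresh scan; Z[5]=0
i=6: fresh scan; Z[6]=0
i=7: fresh scan; Z[7]=0
i=8: fresh scan; Z[8]=0
i=9: fresh scan; Z[9]=0
i=10: fresh scan; Z[10]=0
i=11: fresh scan; Z[11]=2 grow→box=[11,13)
i=12: min(r-i=1, Z[1]=0)=0; Z[12]=0
i=13: fresh scan; Z[13]=0
i=14: fresh scan; Z[14]=0
i=15: fresh scan; Z[15]=0
i=16: fresh scan; Z[16]=0
i=17: fresh scan; Z[17]=2 grow→box=[17,19)
i=18: min(r-i=1, Z[1]=0)=0; Z[18]=0
i=19: fresh scan; Z[19]=0
i=20: fresh scan; Z[20]=0
i=21: fresh scan; Z[21]=0
i=22: fresh scan; Z[22]=0
i=23: fresh scan; Z[23]=0
i=24: fresh scan; Z[24]=0
i=25: fresh scan; Z[25]=0
i=26: fresh scan; Z[26]=0
i=27: fresh scan; Z[27]=0
i=28: fresh scan; Z[28]=3 grow→box=[28,31)
i=29: min(r-i=2, Z[1]=0)=0; Z[29]=0
i=30: min(r-i=1, Z[2]=0)=0; Z[30]=0
i=31: fresh scan; Z[31]=0
i=32: fresh scan; Z[32]=1 grow→box=[32,33)
i=33: fresh scan; Z[33]=0
i=34: fresh scan; Z[34]=0
i=35: fresh scan; Z[35]=0
i=36: fresh scan; Z[36]=0
i=37: fresh scan; Z[37]=3 grow→box=[37,40)
i=38: min(r-i=2, Z[1]=0)=0; Z[38]=0
i=39: min(r-i=1, Z[2]=0)=0; Z[39]=0

[40, 0, 0, 0, 0, 0, 0, 0, 0, 0, 0, 2, 0, 0, 0, 0, 0, 2, 0, 0, 0, 0, 0, 0, 0, 0, 0, 0, 3, 0, 0, 0, 1, 0, 0, 0, 0, 3, 0, 0]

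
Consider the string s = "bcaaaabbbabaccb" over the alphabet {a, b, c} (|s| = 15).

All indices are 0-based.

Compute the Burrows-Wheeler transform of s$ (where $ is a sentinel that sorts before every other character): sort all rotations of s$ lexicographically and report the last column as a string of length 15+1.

rank  rotation          last
    0  $bcaaaabbbabaccb  b
    1  aaaabbbabaccb$bc  c
    2  aaabbbabaccb$bca  a
    3  aabbbabaccb$bcaa  a
    4  abaccb$bcaaaabbb  b
    5  abbbabaccb$bcaaa  a
    6  accb$bcaaaabbbab  b
    7  b$bcaaaabbbabacc  c
    8  babaccb$bcaaaabb  b
    9  baccb$bcaaaabbba  a
   10  bbabaccb$bcaaaab  b
   11  bbbabaccb$bcaaaa  a
   12  bcaaaabbbabaccb$  $
   13  caaaabbbabaccb$b  b
   14  cb$bcaaaabbbabac  c
   15  ccb$bcaaaabbbaba  a

bcaababcbaba$bca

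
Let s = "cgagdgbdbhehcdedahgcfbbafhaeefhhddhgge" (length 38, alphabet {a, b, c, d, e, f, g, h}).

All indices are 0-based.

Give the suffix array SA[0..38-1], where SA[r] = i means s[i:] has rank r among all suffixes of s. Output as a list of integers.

sorted suffixes:
  #0 SA[0]=26  'aeefhhddhgge'
  #1 SA[1]=23  'afhaeefhhddhgge'
  #2 SA[2]=2  'agdgbdbhehcdedahgcfbbafhaeefhhddhgge'
  #3 SA[3]=16  'ahgcfbbafhaeefhhddhgge'
  #4 SA[4]=22  'bafhaeefhhddhgge'
  #5 SA[5]=21  'bbafhaeefhhddhgge'
  #6 SA[6]=6  'bdbhehcdedahgcfbbafhaeefhhddhgge'
  #7 SA[7]=8  'bhehcdedahgcfbbafhaeefhhddhgge'
  #8 SA[8]=12  'cdedahgcfbbafhaeefhhddhgge'
  #9 SA[9]=19  'cfbbafhaeefhhddhgge'
  #10 SA[10]=0  'cgagdgbdbhehcdedahgcfbbafhaeefhhddhgge'
  #11 SA[11]=15  'dahgcfbbafhaeefhhddhgge'
  #12 SA[12]=7  'dbhehcdedahgcfbbafhaeefhhddhgge'
  #13 SA[13]=32  'ddhgge'
  #14 SA[14]=13  'dedahgcfbbafhaeefhhddhgge'
  #15 SA[15]=4  'dgbdbhehcdedahgcfbbafhaeefhhddhgge'
  #16 SA[16]=33  'dhgge'
  #17 SA[17]=37  'e'
  #18 SA[18]=14  'edahgcfbbafhaeefhhddhgge'
  #19 SA[19]=27  'eefhhddhgge'
  #20 SA[20]=28  'efhhddhgge'
  #21 SA[21]=10  'ehcdedahgcfbbafhaeefhhddhgge'
  #22 SA[22]=20  'fbbafhaeefhhddhgge'
  #23 SA[23]=24  'fhaeefhhddhgge'
  #24 SA[24]=29  'fhhddhgge'
  #25 SA[25]=1  'gagdgbdbhehcdedahgcfbbafhaeefhhddhgge'
  #26 SA[26]=5  'gbdbhehcdedahgcfbbafhaeefhhddhgge'
  #27 SA[27]=18  'gcfbbafhaeefhhddhgge'
  #28 SA[28]=3  'gdgbdbhehcdedahgcfbbafhaeefhhddhgge'
  #29 SA[29]=36  'ge'
  #30 SA[30]=35  'gge'
  #31 SA[31]=25  'haeefhhddhgge'
  #32 SA[32]=11  'hcdedahgcfbbafhaeefhhddhgge'
  #33 SA[33]=31  'hddhgge'
  #34 SA[34]=9  'hehcdedahgcfbbafhaeefhhddhgge'
  #35 SA[35]=17  'hgcfbbafhaeefhhddhgge'
  #36 SA[36]=34  'hgge'
  #37 SA[37]=30  'hhddhgge'

[26, 23, 2, 16, 22, 21, 6, 8, 12, 19, 0, 15, 7, 32, 13, 4, 33, 37, 14, 27, 28, 10, 20, 24, 29, 1, 5, 18, 3, 36, 35, 25, 11, 31, 9, 17, 34, 30]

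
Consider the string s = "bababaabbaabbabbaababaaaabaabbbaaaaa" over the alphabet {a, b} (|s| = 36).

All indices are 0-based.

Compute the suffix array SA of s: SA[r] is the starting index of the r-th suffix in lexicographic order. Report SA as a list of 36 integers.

rank | idx | suffix
   0 |  35 | a
   1 |  34 | aa
   2 |  33 | aaa
   3 |  32 | aaaa
   4 |  31 | aaaaa
   5 |  21 | aaaabaabbbaaaaa
   6 |  22 | aaabaabbbaaaaa
   7 |  23 | aabaabbbaaaaa
   8 |  16 | aababaaaabaabbbaaaaa
   9 |   5 | aabbaabbabbaababaaaabaabbbaaaaa
  10 |   9 | aabbabbaababaaaabaabbbaaaaa
  11 |  26 | aabbbaaaaa
  12 |  19 | abaaaabaabbbaaaaa
  13 |   3 | abaabbaabbabbaababaaaabaabbbaaaaa
  14 |  24 | abaabbbaaaaa
  15 |  17 | ababaaaabaabbbaaaaa
  16 |   1 | ababaabbaabbabbaababaaaabaabbbaaaaa
  17 |  13 | abbaababaaaabaabbbaaaaa
  18 |   6 | abbaabbabbaababaaaabaabbbaaaaa
  19 |  10 | abbabbaababaaaabaabbbaaaaa
  20 |  27 | abbbaaaaa
  21 |  30 | baaaaa
  22 |  20 | baaaabaabbbaaaaa
  23 |  15 | baababaaaabaabbbaaaaa
  24 |   4 | baabbaabbabbaababaaaabaabbbaaaaa
  25 |   8 | baabbabbaababaaaabaabbbaaaaa
  26 |  25 | baabbbaaaaa
  27 |  18 | babaaaabaabbbaaaaa
  28 |   2 | babaabbaabbabbaababaaaabaabbbaaaaa
  29 |   0 | bababaabbaabbabbaababaaaabaabbbaaaaa
  30 |  12 | babbaababaaaabaabbbaaaaa
  31 |  29 | bbaaaaa
  32 |  14 | bbaababaaaabaabbbaaaaa
  33 |   7 | bbaabbabbaababaaaabaabbbaaaaa
  34 |  11 | bbabbaababaaaabaabbbaaaaa
  35 |  28 | bbbaaaaa

[35, 34, 33, 32, 31, 21, 22, 23, 16, 5, 9, 26, 19, 3, 24, 17, 1, 13, 6, 10, 27, 30, 20, 15, 4, 8, 25, 18, 2, 0, 12, 29, 14, 7, 11, 28]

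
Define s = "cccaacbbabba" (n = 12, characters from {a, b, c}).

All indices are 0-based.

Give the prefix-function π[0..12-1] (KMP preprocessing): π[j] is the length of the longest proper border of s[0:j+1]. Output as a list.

π[0] = 0
j=1 s[j]='c': π[1]=1 (border 'c')
j=2 s[j]='c': π[2]=2 (border 'cc')
j=3 s[j]='a': k: 2→1→0; π[3]=0 (border '')
j=4 s[j]='a': π[4]=0 (border '')
j=5 s[j]='c': π[5]=1 (border 'c')
j=6 s[j]='b': k: 1→0; π[6]=0 (border '')
j=7 s[j]='b': π[7]=0 (border '')
j=8 s[j]='a': π[8]=0 (border '')
j=9 s[j]='b': π[9]=0 (border '')
j=10 s[j]='b': π[10]=0 (border '')
j=11 s[j]='a': π[11]=0 (border '')

[0, 1, 2, 0, 0, 1, 0, 0, 0, 0, 0, 0]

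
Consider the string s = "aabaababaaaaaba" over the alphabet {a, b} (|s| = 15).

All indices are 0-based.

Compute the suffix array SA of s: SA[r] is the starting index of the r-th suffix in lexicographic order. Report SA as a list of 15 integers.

rank→(start, suffix):
  0 → (14, 'a')
  1 → (8, 'aaaaaba')
  2 → (9, 'aaaaba')
  3 → (10, 'aaaba')
  4 → (11, 'aaba')
  5 → (0, 'aabaababaaaaaba')
  6 → (3, 'aababaaaaaba')
  7 → (12, 'aba')
  8 → (6, 'abaaaaaba')
  9 → (1, 'abaababaaaaaba')
  10 → (4, 'ababaaaaaba')
  11 → (13, 'ba')
  12 → (7, 'baaaaaba')
  13 → (2, 'baababaaaaaba')
  14 → (5, 'babaaaaaba')

[14, 8, 9, 10, 11, 0, 3, 12, 6, 1, 4, 13, 7, 2, 5]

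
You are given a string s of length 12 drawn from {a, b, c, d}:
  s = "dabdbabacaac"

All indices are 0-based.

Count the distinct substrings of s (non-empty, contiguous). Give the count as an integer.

67

sorted suffixes:
  #0 SA[0]=9  'aac'
  #1 SA[1]=5  'abacaac'
  #2 SA[2]=1  'abdbabacaac'
  #3 SA[3]=10  'ac'
  #4 SA[4]=7  'acaac'
  #5 SA[5]=4  'babacaac'
  #6 SA[6]=6  'bacaac'
  #7 SA[7]=2  'bdbabacaac'
  #8 SA[8]=11  'c'
  #9 SA[9]=8  'caac'
  #10 SA[10]=0  'dabdbabacaac'
  #11 SA[11]=3  'dbabacaac'

SA = [9, 5, 1, 10, 7, 4, 6, 2, 11, 8, 0, 3]
[i] adj suffixes → lcp
  [1] 9/5 → 1 ('a')
  [2] 5/1 → 2 ('ab')
  [3] 1/10 → 1 ('a')
  [4] 10/7 → 2 ('ac')
  [5] 7/4 → 0 ('')
  [6] 4/6 → 2 ('ba')
  [7] 6/2 → 1 ('b')
  [8] 2/11 → 0 ('')
  [9] 11/8 → 1 ('c')
  [10] 8/0 → 0 ('')
  [11] 0/3 → 1 ('d')

n(n+1)/2 = 12·13/2 = 78
Σ LCP = 0 + 1 + 2 + 1 + 2 + 0 + 2 + 1 + 0 + 1 + 0 + 1 = 11
distinct = 78 − 11 = 67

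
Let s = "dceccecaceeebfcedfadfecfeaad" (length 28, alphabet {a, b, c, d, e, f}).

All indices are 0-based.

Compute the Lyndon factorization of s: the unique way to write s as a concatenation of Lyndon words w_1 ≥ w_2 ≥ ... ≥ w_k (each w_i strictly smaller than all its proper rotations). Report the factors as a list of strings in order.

emit factor 1: 'd' (i=0, period=1)
emit factor 2: 'ce' (i=1, period=2)
emit factor 3: 'cce' (i=3, period=3)
emit factor 4: 'c' (i=6, period=1)
emit factor 5: 'aceeebfcedfadfecfe' (i=7, period=18)
emit factor 6: 'aad' (i=25, period=3)

["d", "ce", "cce", "c", "aceeebfcedfadfecfe", "aad"]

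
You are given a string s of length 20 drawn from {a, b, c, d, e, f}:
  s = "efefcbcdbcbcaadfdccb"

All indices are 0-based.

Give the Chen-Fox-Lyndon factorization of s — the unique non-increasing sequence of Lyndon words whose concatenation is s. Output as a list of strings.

["ef", "ef", "c", "bcd", "bc", "bc", "aadfdccb"]

emit factor 1: 'ef' (i=0, period=2)
emit factor 2: 'ef' (i=2, period=2)
emit factor 3: 'c' (i=4, period=1)
emit factor 4: 'bcd' (i=5, period=3)
emit factor 5: 'bc' (i=8, period=2)
emit factor 6: 'bc' (i=10, period=2)
emit factor 7: 'aadfdccb' (i=12, period=8)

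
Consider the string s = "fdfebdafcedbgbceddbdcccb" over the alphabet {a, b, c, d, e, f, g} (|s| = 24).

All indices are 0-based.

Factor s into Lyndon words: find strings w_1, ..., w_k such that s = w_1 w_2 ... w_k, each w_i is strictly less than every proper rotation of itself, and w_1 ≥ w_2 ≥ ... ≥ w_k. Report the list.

emit factor 1: 'f' (i=0, period=1)
emit factor 2: 'dfe' (i=1, period=3)
emit factor 3: 'bd' (i=4, period=2)
emit factor 4: 'afcedbgbceddbdcccb' (i=6, period=18)

["f", "dfe", "bd", "afcedbgbceddbdcccb"]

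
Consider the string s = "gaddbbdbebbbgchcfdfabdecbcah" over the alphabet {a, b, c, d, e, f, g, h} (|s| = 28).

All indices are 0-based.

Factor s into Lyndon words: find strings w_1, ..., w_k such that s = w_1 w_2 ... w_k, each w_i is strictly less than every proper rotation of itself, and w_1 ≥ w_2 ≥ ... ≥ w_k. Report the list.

["g", "addbbdbebbbgchcfdf", "abdecbcah"]

emit factor 1: 'g' (i=0, period=1)
emit factor 2: 'addbbdbebbbgchcfdf' (i=1, period=18)
emit factor 3: 'abdecbcah' (i=19, period=9)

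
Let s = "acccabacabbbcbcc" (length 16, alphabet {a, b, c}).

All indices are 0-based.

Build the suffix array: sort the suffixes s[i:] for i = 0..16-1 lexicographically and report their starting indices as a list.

rank | idx | suffix
   0 |   4 | abacabbbcbcc
   1 |   8 | abbbcbcc
   2 |   6 | acabbbcbcc
   3 |   0 | acccabacabbbcbcc
   4 |   5 | bacabbbcbcc
   5 |   9 | bbbcbcc
   6 |  10 | bbcbcc
   7 |  11 | bcbcc
   8 |  13 | bcc
   9 |  15 | c
  10 |   3 | cabacabbbcbcc
  11 |   7 | cabbbcbcc
  12 |  12 | cbcc
  13 |  14 | cc
  14 |   2 | ccabacabbbcbcc
  15 |   1 | cccabacabbbcbcc

[4, 8, 6, 0, 5, 9, 10, 11, 13, 15, 3, 7, 12, 14, 2, 1]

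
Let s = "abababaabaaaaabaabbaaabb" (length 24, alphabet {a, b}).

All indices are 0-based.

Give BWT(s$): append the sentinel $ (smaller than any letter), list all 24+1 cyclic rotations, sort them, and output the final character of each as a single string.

rank  rotation                   last
    0  $abababaabaaaaabaabbaaabb  b
    1  aaaaabaabbaaabb$abababaab  b
    2  aaaabaabbaaabb$abababaaba  a
    3  aaabaabbaaabb$abababaabaa  a
    4  aaabb$abababaabaaaaabaabb  b
    5  aabaaaaabaabbaaabb$ababab  b
    6  aabaabbaaabb$abababaabaaa  a
    7  aabb$abababaabaaaaabaabba  a
    8  aabbaaabb$abababaabaaaaab  b
    9  abaaaaabaabbaaabb$abababa  a
   10  abaabaaaaabaabbaaabb$abab  b
   11  abaabbaaabb$abababaabaaaa  a
   12  ababaabaaaaabaabbaaabb$ab  b
   13  abababaabaaaaabaabbaaabb$  $
   14  abb$abababaabaaaaabaabbaa  a
   15  abbaaabb$abababaabaaaaaba  a
   16  b$abababaabaaaaabaabbaaab  b
   17  baaaaabaabbaaabb$abababaa  a
   18  baaabb$abababaabaaaaabaab  b
   19  baabaaaaabaabbaaabb$ababa  a
   20  baabbaaabb$abababaabaaaaa  a
   21  babaabaaaaabaabbaaabb$aba  a
   22  bababaabaaaaabaabbaaabb$a  a
   23  bb$abababaabaaaaabaabbaaa  a
   24  bbaaabb$abababaabaaaaabaa  a

bbaabbaababab$aababaaaaaa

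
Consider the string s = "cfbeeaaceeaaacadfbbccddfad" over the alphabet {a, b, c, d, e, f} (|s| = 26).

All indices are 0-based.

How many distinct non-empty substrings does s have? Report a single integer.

sorted suffixes:
  #0 SA[0]=10  'aaacadfbbccddfad'
  #1 SA[1]=11  'aacadfbbccddfad'
  #2 SA[2]=5  'aaceeaaacadfbbccddfad'
  #3 SA[3]=12  'acadfbbccddfad'
  #4 SA[4]=6  'aceeaaacadfbbccddfad'
  #5 SA[5]=24  'ad'
  #6 SA[6]=14  'adfbbccddfad'
  #7 SA[7]=17  'bbccddfad'
  #8 SA[8]=18  'bccddfad'
  #9 SA[9]=2  'beeaaceeaaacadfbbccddfad'
  #10 SA[10]=13  'cadfbbccddfad'
  #11 SA[11]=19  'ccddfad'
  #12 SA[12]=20  'cddfad'
  #13 SA[13]=7  'ceeaaacadfbbccddfad'
  #14 SA[14]=0  'cfbeeaaceeaaacadfbbccddfad'
  #15 SA[15]=25  'd'
  #16 SA[16]=21  'ddfad'
  #17 SA[17]=22  'dfad'
  #18 SA[18]=15  'dfbbccddfad'
  #19 SA[19]=9  'eaaacadfbbccddfad'
  #20 SA[20]=4  'eaaceeaaacadfbbccddfad'
  #21 SA[21]=8  'eeaaacadfbbccddfad'
  #22 SA[22]=3  'eeaaceeaaacadfbbccddfad'
  #23 SA[23]=23  'fad'
  #24 SA[24]=16  'fbbccddfad'
  #25 SA[25]=1  'fbeeaaceeaaacadfbbccddfad'

SA = [10, 11, 5, 12, 6, 24, 14, 17, 18, 2, 13, 19, 20, 7, 0, 25, 21, 22, 15, 9, 4, 8, 3, 23, 16, 1]
rank  pair      lcp
   1  s[10:],s[11:]  2  'aa'
   2  s[11:],s[5:]  3  'aac'
   3  s[5:],s[12:]  1  'a'
   4  s[12:],s[6:]  2  'ac'
   5  s[6:],s[24:]  1  'a'
   6  s[24:],s[14:]  2  'ad'
   7  s[14:],s[17:]  0  ''
   8  s[17:],s[18:]  1  'b'
   9  s[18:],s[2:]  1  'b'
  10  s[2:],s[13:]  0  ''
  11  s[13:],s[19:]  1  'c'
  12  s[19:],s[20:]  1  'c'
  13  s[20:],s[7:]  1  'c'
  14  s[7:],s[0:]  1  'c'
  15  s[0:],s[25:]  0  ''
  16  s[25:],s[21:]  1  'd'
  17  s[21:],s[22:]  1  'd'
  18  s[22:],s[15:]  2  'df'
  19  s[15:],s[9:]  0  ''
  20  s[9:],s[4:]  3  'eaa'
  21  s[4:],s[8:]  1  'e'
  22  s[8:],s[3:]  4  'eeaa'
  23  s[3:],s[23:]  0  ''
  24  s[23:],s[16:]  1  'f'
  25  s[16:],s[1:]  2  'fb'

n(n+1)/2 = 26·27/2 = 351
Σ LCP = 0 + 2 + 3 + 1 + 2 + 1 + 2 + 0 + 1 + 1 + 0 + 1 + 1 + 1 + 1 + 0 + 1 + 1 + 2 + 0 + 3 + 1 + 4 + 0 + 1 + 2 = 32
distinct = 351 − 32 = 319

319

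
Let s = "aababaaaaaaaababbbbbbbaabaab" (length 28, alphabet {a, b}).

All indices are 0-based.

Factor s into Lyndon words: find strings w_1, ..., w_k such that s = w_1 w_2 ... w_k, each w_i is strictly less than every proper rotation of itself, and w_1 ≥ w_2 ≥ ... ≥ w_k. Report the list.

["aabab", "aaaaaaaababbbbbbbaabaab"]

emit factor 1: 'aabab' (i=0, period=5)
emit factor 2: 'aaaaaaaababbbbbbbaabaab' (i=5, period=23)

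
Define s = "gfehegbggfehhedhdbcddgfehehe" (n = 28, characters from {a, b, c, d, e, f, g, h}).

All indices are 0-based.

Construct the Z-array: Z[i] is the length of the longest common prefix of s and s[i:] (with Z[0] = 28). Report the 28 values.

Z[0]=28
i=1: i≥r, start 0; Z[1]=0
i=2: i≥r, start 0; Z[2]=0
i=3: i≥r, start 0; Z[3]=0
i=4: i≥r, start 0; Z[4]=0
i=5: i≥r, start 0; Z[5]=1 extend→box=[5,6)
i=6: i≥r, start 0; Z[6]=0
i=7: i≥r, start 0; Z[7]=1 extend→box=[7,8)
i=8: i≥r, start 0; Z[8]=4 extend→box=[8,12)
i=9: min(r-i=3, Z[1]=0)=0; Z[9]=0
i=10: min(r-i=2, Z[2]=0)=0; Z[10]=0
i=11: min(r-i=1, Z[3]=0)=0; Z[11]=0
i=12: i≥r, start 0; Z[12]=0
i=13: i≥r, start 0; Z[13]=0
i=14: i≥r, start 0; Z[14]=0
i=15: i≥r, start 0; Z[15]=0
i=16: i≥r, start 0; Z[16]=0
i=17: i≥r, start 0; Z[17]=0
i=18: i≥r, start 0; Z[18]=0
i=19: i≥r, start 0; Z[19]=0
i=20: i≥r, start 0; Z[20]=0
i=21: i≥r, start 0; Z[21]=5 extend→box=[21,26)
i=22: min(r-i=4, Z[1]=0)=0; Z[22]=0
i=23: min(r-i=3, Z[2]=0)=0; Z[23]=0
i=24: min(r-i=2, Z[3]=0)=0; Z[24]=0
i=25: min(r-i=1, Z[4]=0)=0; Z[25]=0
i=26: i≥r, start 0; Z[26]=0
i=27: i≥r, start 0; Z[27]=0

[28, 0, 0, 0, 0, 1, 0, 1, 4, 0, 0, 0, 0, 0, 0, 0, 0, 0, 0, 0, 0, 5, 0, 0, 0, 0, 0, 0]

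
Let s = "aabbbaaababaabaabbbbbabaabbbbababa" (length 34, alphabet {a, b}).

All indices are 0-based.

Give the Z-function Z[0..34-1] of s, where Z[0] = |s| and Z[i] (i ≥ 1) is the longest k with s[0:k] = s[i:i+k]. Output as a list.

[34, 1, 0, 0, 0, 2, 3, 1, 0, 1, 0, 3, 1, 0, 5, 1, 0, 0, 0, 0, 0, 1, 0, 5, 1, 0, 0, 0, 0, 1, 0, 1, 0, 1]

Z[0]=34
i=1: fresh scan; Z[1]=1 extend→box=[1,2)
i=2: fresh scan; Z[2]=0
i=3: fresh scan; Z[3]=0
i=4: fresh scan; Z[4]=0
i=5: fresh scan; Z[5]=2 extend→box=[5,7)
i=6: min(r-i=1, Z[1]=1)=1; Z[6]=3 extend→box=[6,9)
i=7: min(r-i=2, Z[1]=1)=1; Z[7]=1
i=8: min(r-i=1, Z[2]=0)=0; Z[8]=0
i=9: fresh scan; Z[9]=1 extend→box=[9,10)
i=10: fresh scan; Z[10]=0
i=11: fresh scan; Z[11]=3 extend→box=[11,14)
i=12: min(r-i=2, Z[1]=1)=1; Z[12]=1
i=13: min(r-i=1, Z[2]=0)=0; Z[13]=0
i=14: fresh scan; Z[14]=5 extend→box=[14,19)
i=15: min(r-i=4, Z[1]=1)=1; Z[15]=1
i=16: min(r-i=3, Z[2]=0)=0; Z[16]=0
i=17: min(r-i=2, Z[3]=0)=0; Z[17]=0
i=18: min(r-i=1, Z[4]=0)=0; Z[18]=0
i=19: fresh scan; Z[19]=0
i=20: fresh scan; Z[20]=0
i=21: fresh scan; Z[21]=1 extend→box=[21,22)
i=22: fresh scan; Z[22]=0
i=23: fresh scan; Z[23]=5 extend→box=[23,28)
i=24: min(r-i=4, Z[1]=1)=1; Z[24]=1
i=25: min(r-i=3, Z[2]=0)=0; Z[25]=0
i=26: min(r-i=2, Z[3]=0)=0; Z[26]=0
i=27: min(r-i=1, Z[4]=0)=0; Z[27]=0
i=28: fresh scan; Z[28]=0
i=29: fresh scan; Z[29]=1 extend→box=[29,30)
i=30: fresh scan; Z[30]=0
i=31: fresh scan; Z[31]=1 extend→box=[31,32)
i=32: fresh scan; Z[32]=0
i=33: fresh scan; Z[33]=1 extend→box=[33,34)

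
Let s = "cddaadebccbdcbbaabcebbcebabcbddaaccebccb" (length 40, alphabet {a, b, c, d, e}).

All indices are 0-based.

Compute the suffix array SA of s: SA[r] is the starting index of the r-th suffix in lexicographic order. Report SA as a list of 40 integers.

rank | idx | suffix
   0 |  15 | aabcebbcebabcbddaaccebccb
   1 |  31 | aaccebccb
   2 |   3 | aadebccbdcbbaabcebbcebabcbddaaccebccb
   3 |  25 | abcbddaaccebccb
   4 |  16 | abcebbcebabcbddaaccebccb
   5 |  32 | accebccb
   6 |   4 | adebccbdcbbaabcebbcebabcbddaaccebccb
   7 |  39 | b
   8 |  14 | baabcebbcebabcbddaaccebccb
   9 |  24 | babcbddaaccebccb
  10 |  13 | bbaabcebbcebabcbddaaccebccb
  11 |  20 | bbcebabcbddaaccebccb
  12 |  26 | bcbddaaccebccb
  13 |  36 | bccb
  14 |   7 | bccbdcbbaabcebbcebabcbddaaccebccb
  15 |  21 | bcebabcbddaaccebccb
  16 |  17 | bcebbcebabcbddaaccebccb
  17 |  10 | bdcbbaabcebbcebabcbddaaccebccb
  18 |  28 | bddaaccebccb
  19 |  38 | cb
  20 |  12 | cbbaabcebbcebabcbddaaccebccb
  21 |   9 | cbdcbbaabcebbcebabcbddaaccebccb
  22 |  27 | cbddaaccebccb
  23 |  37 | ccb
  24 |   8 | ccbdcbbaabcebbcebabcbddaaccebccb
  25 |  33 | ccebccb
  26 |   0 | cddaadebccbdcbbaabcebbcebabcbddaaccebccb
  27 |  22 | cebabcbddaaccebccb
  28 |  18 | cebbcebabcbddaaccebccb
  29 |  34 | cebccb
  30 |  30 | daaccebccb
  31 |   2 | daadebccbdcbbaabcebbcebabcbddaaccebccb
  32 |  11 | dcbbaabcebbcebabcbddaaccebccb
  33 |  29 | ddaaccebccb
  34 |   1 | ddaadebccbdcbbaabcebbcebabcbddaaccebccb
  35 |   5 | debccbdcbbaabcebbcebabcbddaaccebccb
  36 |  23 | ebabcbddaaccebccb
  37 |  19 | ebbcebabcbddaaccebccb
  38 |  35 | ebccb
  39 |   6 | ebccbdcbbaabcebbcebabcbddaaccebccb

[15, 31, 3, 25, 16, 32, 4, 39, 14, 24, 13, 20, 26, 36, 7, 21, 17, 10, 28, 38, 12, 9, 27, 37, 8, 33, 0, 22, 18, 34, 30, 2, 11, 29, 1, 5, 23, 19, 35, 6]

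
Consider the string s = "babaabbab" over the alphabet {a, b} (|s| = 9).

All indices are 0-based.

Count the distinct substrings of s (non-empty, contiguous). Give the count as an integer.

33

sorted suffixes:
  #0 SA[0]=3  'aabbab'
  #1 SA[1]=7  'ab'
  #2 SA[2]=1  'abaabbab'
  #3 SA[3]=4  'abbab'
  #4 SA[4]=8  'b'
  #5 SA[5]=2  'baabbab'
  #6 SA[6]=6  'bab'
  #7 SA[7]=0  'babaabbab'
  #8 SA[8]=5  'bbab'

SA = [3, 7, 1, 4, 8, 2, 6, 0, 5]
i: (SA[i-1],SA[i]) lcp shared
  1: (3,7) 1 'a'
  2: (7,1) 2 'ab'
  3: (1,4) 2 'ab'
  4: (4,8) 0 ''
  5: (8,2) 1 'b'
  6: (2,6) 2 'ba'
  7: (6,0) 3 'bab'
  8: (0,5) 1 'b'

n(n+1)/2 = 9·10/2 = 45
Σ LCP = 0 + 1 + 2 + 2 + 0 + 1 + 2 + 3 + 1 = 12
distinct = 45 − 12 = 33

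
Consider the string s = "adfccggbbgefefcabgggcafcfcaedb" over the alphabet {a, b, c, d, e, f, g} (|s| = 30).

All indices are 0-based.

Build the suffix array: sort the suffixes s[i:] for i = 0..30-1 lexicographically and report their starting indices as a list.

sorted suffixes:
  #0 SA[0]=15  'abgggcafcfcaedb'
  #1 SA[1]=0  'adfccggbbgefefcabgggcafcfcaedb'
  #2 SA[2]=26  'aedb'
  #3 SA[3]=21  'afcfcaedb'
  #4 SA[4]=29  'b'
  #5 SA[5]=7  'bbgefefcabgggcafcfcaedb'
  #6 SA[6]=8  'bgefefcabgggcafcfcaedb'
  #7 SA[7]=16  'bgggcafcfcaedb'
  #8 SA[8]=14  'cabgggcafcfcaedb'
  #9 SA[9]=25  'caedb'
  #10 SA[10]=20  'cafcfcaedb'
  #11 SA[11]=3  'ccggbbgefefcabgggcafcfcaedb'
  #12 SA[12]=23  'cfcaedb'
  #13 SA[13]=4  'cggbbgefefcabgggcafcfcaedb'
  #14 SA[14]=28  'db'
  #15 SA[15]=1  'dfccggbbgefefcabgggcafcfcaedb'
  #16 SA[16]=27  'edb'
  #17 SA[17]=12  'efcabgggcafcfcaedb'
  #18 SA[18]=10  'efefcabgggcafcfcaedb'
  #19 SA[19]=13  'fcabgggcafcfcaedb'
  #20 SA[20]=24  'fcaedb'
  #21 SA[21]=2  'fccggbbgefefcabgggcafcfcaedb'
  #22 SA[22]=22  'fcfcaedb'
  #23 SA[23]=11  'fefcabgggcafcfcaedb'
  #24 SA[24]=6  'gbbgefefcabgggcafcfcaedb'
  #25 SA[25]=19  'gcafcfcaedb'
  #26 SA[26]=9  'gefefcabgggcafcfcaedb'
  #27 SA[27]=5  'ggbbgefefcabgggcafcfcaedb'
  #28 SA[28]=18  'ggcafcfcaedb'
  #29 SA[29]=17  'gggcafcfcaedb'

[15, 0, 26, 21, 29, 7, 8, 16, 14, 25, 20, 3, 23, 4, 28, 1, 27, 12, 10, 13, 24, 2, 22, 11, 6, 19, 9, 5, 18, 17]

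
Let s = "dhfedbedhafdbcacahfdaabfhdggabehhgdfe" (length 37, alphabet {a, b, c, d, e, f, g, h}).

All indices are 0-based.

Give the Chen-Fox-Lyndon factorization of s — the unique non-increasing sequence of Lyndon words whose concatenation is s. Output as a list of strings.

["dhfe", "d", "bedh", "afdbc", "acahfd", "aabfhdggabehhgdfe"]

emit factor 1: 'dhfe' (i=0, period=4)
emit factor 2: 'd' (i=4, period=1)
emit factor 3: 'bedh' (i=5, period=4)
emit factor 4: 'afdbc' (i=9, period=5)
emit factor 5: 'acahfd' (i=14, period=6)
emit factor 6: 'aabfhdggabehhgdfe' (i=20, period=17)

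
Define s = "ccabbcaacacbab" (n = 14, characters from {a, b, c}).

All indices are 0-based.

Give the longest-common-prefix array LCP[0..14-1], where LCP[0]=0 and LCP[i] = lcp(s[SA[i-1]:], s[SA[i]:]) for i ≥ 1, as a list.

[0, 1, 2, 1, 2, 0, 1, 1, 1, 0, 2, 2, 1, 1]

sorted suffixes:
  #0 SA[0]=6  'aacacbab'
  #1 SA[1]=12  'ab'
  #2 SA[2]=2  'abbcaacacbab'
  #3 SA[3]=7  'acacbab'
  #4 SA[4]=9  'acbab'
  #5 SA[5]=13  'b'
  #6 SA[6]=11  'bab'
  #7 SA[7]=3  'bbcaacacbab'
  #8 SA[8]=4  'bcaacacbab'
  #9 SA[9]=5  'caacacbab'
  #10 SA[10]=1  'cabbcaacacbab'
  #11 SA[11]=8  'cacbab'
  #12 SA[12]=10  'cbab'
  #13 SA[13]=0  'ccabbcaacacbab'

SA = [6, 12, 2, 7, 9, 13, 11, 3, 4, 5, 1, 8, 10, 0]
[i] adj suffixes → lcp
  [1] 6/12 → 1 ('a')
  [2] 12/2 → 2 ('ab')
  [3] 2/7 → 1 ('a')
  [4] 7/9 → 2 ('ac')
  [5] 9/13 → 0 ('')
  [6] 13/11 → 1 ('b')
  [7] 11/3 → 1 ('b')
  [8] 3/4 → 1 ('b')
  [9] 4/5 → 0 ('')
  [10] 5/1 → 2 ('ca')
  [11] 1/8 → 2 ('ca')
  [12] 8/10 → 1 ('c')
  [13] 10/0 → 1 ('c')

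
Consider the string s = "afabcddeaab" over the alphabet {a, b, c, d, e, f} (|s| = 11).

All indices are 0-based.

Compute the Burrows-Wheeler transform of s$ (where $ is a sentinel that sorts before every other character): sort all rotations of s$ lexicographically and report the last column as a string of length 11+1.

beaf$aabcdda

rank  rotation      last
    0  $afabcddeaab  b
    1  aab$afabcdde  e
    2  ab$afabcddea  a
    3  abcddeaab$af  f
    4  afabcddeaab$  $
    5  b$afabcddeaa  a
    6  bcddeaab$afa  a
    7  cddeaab$afab  b
    8  ddeaab$afabc  c
    9  deaab$afabcd  d
   10  eaab$afabcdd  d
   11  fabcddeaab$a  a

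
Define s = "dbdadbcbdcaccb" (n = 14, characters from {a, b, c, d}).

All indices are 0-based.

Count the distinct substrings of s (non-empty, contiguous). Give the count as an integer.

92

sorted suffixes:
  #0 SA[0]=10  'accb'
  #1 SA[1]=3  'adbcbdcaccb'
  #2 SA[2]=13  'b'
  #3 SA[3]=5  'bcbdcaccb'
  #4 SA[4]=1  'bdadbcbdcaccb'
  #5 SA[5]=7  'bdcaccb'
  #6 SA[6]=9  'caccb'
  #7 SA[7]=12  'cb'
  #8 SA[8]=6  'cbdcaccb'
  #9 SA[9]=11  'ccb'
  #10 SA[10]=2  'dadbcbdcaccb'
  #11 SA[11]=4  'dbcbdcaccb'
  #12 SA[12]=0  'dbdadbcbdcaccb'
  #13 SA[13]=8  'dcaccb'

SA = [10, 3, 13, 5, 1, 7, 9, 12, 6, 11, 2, 4, 0, 8]
rank  pair      lcp
   1  s[10:],s[3:]  1  'a'
   2  s[3:],s[13:]  0  ''
   3  s[13:],s[5:]  1  'b'
   4  s[5:],s[1:]  1  'b'
   5  s[1:],s[7:]  2  'bd'
   6  s[7:],s[9:]  0  ''
   7  s[9:],s[12:]  1  'c'
   8  s[12:],s[6:]  2  'cb'
   9  s[6:],s[11:]  1  'c'
  10  s[11:],s[2:]  0  ''
  11  s[2:],s[4:]  1  'd'
  12  s[4:],s[0:]  2  'db'
  13  s[0:],s[8:]  1  'd'

n(n+1)/2 = 14·15/2 = 105
Σ LCP = 0 + 1 + 0 + 1 + 1 + 2 + 0 + 1 + 2 + 1 + 0 + 1 + 2 + 1 = 13
distinct = 105 − 13 = 92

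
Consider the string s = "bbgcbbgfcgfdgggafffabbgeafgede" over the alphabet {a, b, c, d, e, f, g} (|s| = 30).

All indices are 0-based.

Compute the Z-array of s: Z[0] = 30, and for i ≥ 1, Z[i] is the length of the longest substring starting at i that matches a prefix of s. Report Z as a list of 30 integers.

Z[0]=30
i=1: outside box; Z[1]=1 scan→box=[1,2)
i=2: outside box; Z[2]=0
i=3: outside box; Z[3]=0
i=4: outside box; Z[4]=3 scan→box=[4,7)
i=5: min(r-i=2, Z[1]=1)=1; Z[5]=1
i=6: min(r-i=1, Z[2]=0)=0; Z[6]=0
i=7: outside box; Z[7]=0
i=8: outside box; Z[8]=0
i=9: outside box; Z[9]=0
i=10: outside box; Z[10]=0
i=11: outside box; Z[11]=0
i=12: outside box; Z[12]=0
i=13: outside box; Z[13]=0
i=14: outside box; Z[14]=0
i=15: outside box; Z[15]=0
i=16: outside box; Z[16]=0
i=17: outside box; Z[17]=0
i=18: outside box; Z[18]=0
i=19: outside box; Z[19]=0
i=20: outside box; Z[20]=3 scan→box=[20,23)
i=21: min(r-i=2, Z[1]=1)=1; Z[21]=1
i=22: min(r-i=1, Z[2]=0)=0; Z[22]=0
i=23: outside box; Z[23]=0
i=24: outside box; Z[24]=0
i=25: outside box; Z[25]=0
i=26: outside box; Z[26]=0
i=27: outside box; Z[27]=0
i=28: outside box; Z[28]=0
i=29: outside box; Z[29]=0

[30, 1, 0, 0, 3, 1, 0, 0, 0, 0, 0, 0, 0, 0, 0, 0, 0, 0, 0, 0, 3, 1, 0, 0, 0, 0, 0, 0, 0, 0]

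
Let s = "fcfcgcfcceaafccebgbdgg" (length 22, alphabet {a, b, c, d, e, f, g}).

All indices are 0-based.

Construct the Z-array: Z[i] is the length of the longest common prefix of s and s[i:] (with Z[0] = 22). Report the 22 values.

[22, 0, 2, 0, 0, 0, 2, 0, 0, 0, 0, 0, 2, 0, 0, 0, 0, 0, 0, 0, 0, 0]

Z[0]=22
i=1: fresh scan; Z[1]=0
i=2: fresh scan; Z[2]=2 grow→box=[2,4)
i=3: min(r-i=1, Z[1]=0)=0; Z[3]=0
i=4: fresh scan; Z[4]=0
i=5: fresh scan; Z[5]=0
i=6: fresh scan; Z[6]=2 grow→box=[6,8)
i=7: min(r-i=1, Z[1]=0)=0; Z[7]=0
i=8: fresh scan; Z[8]=0
i=9: fresh scan; Z[9]=0
i=10: fresh scan; Z[10]=0
i=11: fresh scan; Z[11]=0
i=12: fresh scan; Z[12]=2 grow→box=[12,14)
i=13: min(r-i=1, Z[1]=0)=0; Z[13]=0
i=14: fresh scan; Z[14]=0
i=15: fresh scan; Z[15]=0
i=16: fresh scan; Z[16]=0
i=17: fresh scan; Z[17]=0
i=18: fresh scan; Z[18]=0
i=19: fresh scan; Z[19]=0
i=20: fresh scan; Z[20]=0
i=21: fresh scan; Z[21]=0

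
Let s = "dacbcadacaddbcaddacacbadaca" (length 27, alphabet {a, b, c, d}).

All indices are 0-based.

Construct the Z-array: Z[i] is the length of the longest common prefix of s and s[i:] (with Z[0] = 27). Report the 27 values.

[27, 0, 0, 0, 0, 0, 3, 0, 0, 0, 1, 1, 0, 0, 0, 1, 3, 0, 0, 0, 0, 0, 0, 3, 0, 0, 0]

Z[0]=27
i=1: outside box; Z[1]=0
i=2: outside box; Z[2]=0
i=3: outside box; Z[3]=0
i=4: outside box; Z[4]=0
i=5: outside box; Z[5]=0
i=6: outside box; Z[6]=3 scan→box=[6,9)
i=7: min(r-i=2, Z[1]=0)=0; Z[7]=0
i=8: min(r-i=1, Z[2]=0)=0; Z[8]=0
i=9: outside box; Z[9]=0
i=10: outside box; Z[10]=1 scan→box=[10,11)
i=11: outside box; Z[11]=1 scan→box=[11,12)
i=12: outside box; Z[12]=0
i=13: outside box; Z[13]=0
i=14: outside box; Z[14]=0
i=15: outside box; Z[15]=1 scan→box=[15,16)
i=16: outside box; Z[16]=3 scan→box=[16,19)
i=17: min(r-i=2, Z[1]=0)=0; Z[17]=0
i=18: min(r-i=1, Z[2]=0)=0; Z[18]=0
i=19: outside box; Z[19]=0
i=20: outside box; Z[20]=0
i=21: outside box; Z[21]=0
i=22: outside box; Z[22]=0
i=23: outside box; Z[23]=3 scan→box=[23,26)
i=24: min(r-i=2, Z[1]=0)=0; Z[24]=0
i=25: min(r-i=1, Z[2]=0)=0; Z[25]=0
i=26: outside box; Z[26]=0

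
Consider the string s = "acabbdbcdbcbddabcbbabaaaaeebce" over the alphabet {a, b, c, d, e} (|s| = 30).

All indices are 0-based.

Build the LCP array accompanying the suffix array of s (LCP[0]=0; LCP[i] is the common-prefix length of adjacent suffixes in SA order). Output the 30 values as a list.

rank | idx | suffix
   0 |  21 | aaaaeebce
   1 |  22 | aaaeebce
   2 |  23 | aaeebce
   3 |  19 | abaaaaeebce
   4 |   2 | abbdbcdbcbddabcbbabaaaaeebce
   5 |  14 | abcbbabaaaaeebce
   6 |   0 | acabbdbcdbcbddabcbbabaaaaeebce
   7 |  24 | aeebce
   8 |  20 | baaaaeebce
   9 |  18 | babaaaaeebce
  10 |  17 | bbabaaaaeebce
  11 |   3 | bbdbcdbcbddabcbbabaaaaeebce
  12 |  15 | bcbbabaaaaeebce
  13 |   9 | bcbddabcbbabaaaaeebce
  14 |   6 | bcdbcbddabcbbabaaaaeebce
  15 |  27 | bce
  16 |   4 | bdbcdbcbddabcbbabaaaaeebce
  17 |  11 | bddabcbbabaaaaeebce
  18 |   1 | cabbdbcdbcbddabcbbabaaaaeebce
  19 |  16 | cbbabaaaaeebce
  20 |  10 | cbddabcbbabaaaaeebce
  21 |   7 | cdbcbddabcbbabaaaaeebce
  22 |  28 | ce
  23 |  13 | dabcbbabaaaaeebce
  24 |   8 | dbcbddabcbbabaaaaeebce
  25 |   5 | dbcdbcbddabcbbabaaaaeebce
  26 |  12 | ddabcbbabaaaaeebce
  27 |  29 | e
  28 |  26 | ebce
  29 |  25 | eebce

SA = [21, 22, 23, 19, 2, 14, 0, 24, 20, 18, 17, 3, 15, 9, 6, 27, 4, 11, 1, 16, 10, 7, 28, 13, 8, 5, 12, 29, 26, 25]
rank  pair      lcp
   1  s[21:],s[22:]  3  'aaa'
   2  s[22:],s[23:]  2  'aa'
   3  s[23:],s[19:]  1  'a'
   4  s[19:],s[2:]  2  'ab'
   5  s[2:],s[14:]  2  'ab'
   6  s[14:],s[0:]  1  'a'
   7  s[0:],s[24:]  1  'a'
   8  s[24:],s[20:]  0  ''
   9  s[20:],s[18:]  2  'ba'
  10  s[18:],s[17:]  1  'b'
  11  s[17:],s[3:]  2  'bb'
  12  s[3:],s[15:]  1  'b'
  13  s[15:],s[9:]  3  'bcb'
  14  s[9:],s[6:]  2  'bc'
  15  s[6:],s[27:]  2  'bc'
  16  s[27:],s[4:]  1  'b'
  17  s[4:],s[11:]  2  'bd'
  18  s[11:],s[1:]  0  ''
  19  s[1:],s[16:]  1  'c'
  20  s[16:],s[10:]  2  'cb'
  21  s[10:],s[7:]  1  'c'
  22  s[7:],s[28:]  1  'c'
  23  s[28:],s[13:]  0  ''
  24  s[13:],s[8:]  1  'd'
  25  s[8:],s[5:]  3  'dbc'
  26  s[5:],s[12:]  1  'd'
  27  s[12:],s[29:]  0  ''
  28  s[29:],s[26:]  1  'e'
  29  s[26:],s[25:]  1  'e'

[0, 3, 2, 1, 2, 2, 1, 1, 0, 2, 1, 2, 1, 3, 2, 2, 1, 2, 0, 1, 2, 1, 1, 0, 1, 3, 1, 0, 1, 1]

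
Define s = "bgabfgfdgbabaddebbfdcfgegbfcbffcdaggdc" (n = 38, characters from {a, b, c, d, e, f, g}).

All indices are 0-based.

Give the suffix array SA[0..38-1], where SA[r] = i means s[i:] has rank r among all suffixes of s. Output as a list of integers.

[10, 2, 12, 33, 9, 11, 16, 25, 17, 28, 3, 0, 37, 27, 31, 20, 32, 36, 19, 13, 14, 7, 15, 23, 26, 30, 18, 6, 29, 21, 4, 1, 8, 24, 35, 22, 5, 34]

sorted suffixes:
  #0 SA[0]=10  'abaddebbfdcfgegbfcbffcdaggdc'
  #1 SA[1]=2  'abfgfdgbabaddebbfdcfgegbfcbffcdaggdc'
  #2 SA[2]=12  'addebbfdcfgegbfcbffcdaggdc'
  #3 SA[3]=33  'aggdc'
  #4 SA[4]=9  'babaddebbfdcfgegbfcbffcdaggdc'
  #5 SA[5]=11  'baddebbfdcfgegbfcbffcdaggdc'
  #6 SA[6]=16  'bbfdcfgegbfcbffcdaggdc'
  #7 SA[7]=25  'bfcbffcdaggdc'
  #8 SA[8]=17  'bfdcfgegbfcbffcdaggdc'
  #9 SA[9]=28  'bffcdaggdc'
  #10 SA[10]=3  'bfgfdgbabaddebbfdcfgegbfcbffcdaggdc'
  #11 SA[11]=0  'bgabfgfdgbabaddebbfdcfgegbfcbffcdaggdc'
  #12 SA[12]=37  'c'
  #13 SA[13]=27  'cbffcdaggdc'
  #14 SA[14]=31  'cdaggdc'
  #15 SA[15]=20  'cfgegbfcbffcdaggdc'
  #16 SA[16]=32  'daggdc'
  #17 SA[17]=36  'dc'
  #18 SA[18]=19  'dcfgegbfcbffcdaggdc'
  #19 SA[19]=13  'ddebbfdcfgegbfcbffcdaggdc'
  #20 SA[20]=14  'debbfdcfgegbfcbffcdaggdc'
  #21 SA[21]=7  'dgbabaddebbfdcfgegbfcbffcdaggdc'
  #22 SA[22]=15  'ebbfdcfgegbfcbffcdaggdc'
  #23 SA[23]=23  'egbfcbffcdaggdc'
  #24 SA[24]=26  'fcbffcdaggdc'
  #25 SA[25]=30  'fcdaggdc'
  #26 SA[26]=18  'fdcfgegbfcbffcdaggdc'
  #27 SA[27]=6  'fdgbabaddebbfdcfgegbfcbffcdaggdc'
  #28 SA[28]=29  'ffcdaggdc'
  #29 SA[29]=21  'fgegbfcbffcdaggdc'
  #30 SA[30]=4  'fgfdgbabaddebbfdcfgegbfcbffcdaggdc'
  #31 SA[31]=1  'gabfgfdgbabaddebbfdcfgegbfcbffcdaggdc'
  #32 SA[32]=8  'gbabaddebbfdcfgegbfcbffcdaggdc'
  #33 SA[33]=24  'gbfcbffcdaggdc'
  #34 SA[34]=35  'gdc'
  #35 SA[35]=22  'gegbfcbffcdaggdc'
  #36 SA[36]=5  'gfdgbabaddebbfdcfgegbfcbffcdaggdc'
  #37 SA[37]=34  'ggdc'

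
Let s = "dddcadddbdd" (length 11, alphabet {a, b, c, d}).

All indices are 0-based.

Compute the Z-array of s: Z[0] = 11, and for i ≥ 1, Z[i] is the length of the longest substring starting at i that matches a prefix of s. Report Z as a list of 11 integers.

[11, 2, 1, 0, 0, 3, 2, 1, 0, 2, 1]

Z[0]=11
i=1: fresh scan; Z[1]=2 scan→box=[1,3)
i=2: min(r-i=1, Z[1]=2)=1; Z[2]=1
i=3: fresh scan; Z[3]=0
i=4: fresh scan; Z[4]=0
i=5: fresh scan; Z[5]=3 scan→box=[5,8)
i=6: min(r-i=2, Z[1]=2)=2; Z[6]=2
i=7: min(r-i=1, Z[2]=1)=1; Z[7]=1
i=8: fresh scan; Z[8]=0
i=9: fresh scan; Z[9]=2 scan→box=[9,11)
i=10: min(r-i=1, Z[1]=2)=1; Z[10]=1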